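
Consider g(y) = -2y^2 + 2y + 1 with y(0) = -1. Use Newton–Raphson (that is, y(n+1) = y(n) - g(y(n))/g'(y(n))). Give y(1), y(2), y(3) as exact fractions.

g'(y) = -4y + 2.
g(-1) = -3, g'(-1) = 6, so y(1) = (-1) - (-3)/6 = -1/2.
g(-1/2) = -1/2, g'(-1/2) = 4, so y(2) = (-1/2) - (-1/2)/4 = -3/8.
g(-3/8) = -1/32, g'(-3/8) = 7/2, so y(3) = (-3/8) - (-1/32)/(7/2) = -41/112.

y(1) = -1/2, y(2) = -3/8, y(3) = -41/112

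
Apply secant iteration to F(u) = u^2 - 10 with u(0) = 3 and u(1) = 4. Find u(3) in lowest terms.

F(3) = -1, F(4) = 6. u(2) = 4 - 6·(4 - 3)/(6 - (-1)) = 22/7.
F(4) = 6, F(22/7) = -6/49. u(3) = (22/7) - (-6/49)·((22/7) - 4)/((-6/49) - 6) = 79/25.

79/25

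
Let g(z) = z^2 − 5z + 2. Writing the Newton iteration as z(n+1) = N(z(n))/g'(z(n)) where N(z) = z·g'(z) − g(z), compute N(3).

g'(z) = 2z − 5.
N(z) = z·g'(z) − g(z) = z·(2z − 5) − (z^2 − 5z + 2) = z^2 − 2.
N(3) = 7.

7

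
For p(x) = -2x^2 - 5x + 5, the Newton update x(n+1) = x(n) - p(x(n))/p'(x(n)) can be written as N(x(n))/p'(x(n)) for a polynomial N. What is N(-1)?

p'(x) = -4x - 5.
N(x) = x·p'(x) - p(x) = x·(-4x - 5) - (-2x^2 - 5x + 5) = -2x^2 - 5.
N(-1) = -7.

-7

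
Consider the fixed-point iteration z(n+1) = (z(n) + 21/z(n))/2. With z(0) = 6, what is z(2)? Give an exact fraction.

z(1) = (6 + 21/6)/2 = 19/4.
z(2) = (19/4 + 21/(19/4))/2 = 697/152.

697/152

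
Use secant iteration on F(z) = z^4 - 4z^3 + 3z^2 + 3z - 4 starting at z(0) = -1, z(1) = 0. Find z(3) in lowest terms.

F(-1) = 1, F(0) = -4. z(2) = 0 - (-4)·(0 - (-1))/((-4) - 1) = -4/5.
F(0) = -4, F(-4/5) = -1264/625. z(3) = (-4/5) - (-1264/625)·((-4/5) - 0)/((-1264/625) - (-4)) = -500/309.

-500/309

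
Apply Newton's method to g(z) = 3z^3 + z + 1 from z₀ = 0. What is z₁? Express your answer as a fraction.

-1

g'(z) = 9z^2 + 1.
g(0) = 1, g'(0) = 1, so z₁ = 0 - 1/1 = -1.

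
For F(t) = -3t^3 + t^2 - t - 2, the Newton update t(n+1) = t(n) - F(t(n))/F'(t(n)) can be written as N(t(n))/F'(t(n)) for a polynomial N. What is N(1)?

-3

F'(t) = -9t^2 + 2t - 1.
N(t) = t·F'(t) - F(t) = t·(-9t^2 + 2t - 1) - (-3t^3 + t^2 - t - 2) = -6t^3 + t^2 + 2.
N(1) = -3.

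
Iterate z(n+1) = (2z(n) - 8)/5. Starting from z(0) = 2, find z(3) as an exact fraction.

-296/125

z(1) = (2·2 - 8)/5 = -4/5.
z(2) = (2·(-4/5) - 8)/5 = -48/25.
z(3) = (2·(-48/25) - 8)/5 = -296/125.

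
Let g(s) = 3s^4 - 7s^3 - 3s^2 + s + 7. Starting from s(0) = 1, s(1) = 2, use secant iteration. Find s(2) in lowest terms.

g(1) = 1, g(2) = -11. s(2) = 2 - (-11)·(2 - 1)/((-11) - 1) = 13/12.

13/12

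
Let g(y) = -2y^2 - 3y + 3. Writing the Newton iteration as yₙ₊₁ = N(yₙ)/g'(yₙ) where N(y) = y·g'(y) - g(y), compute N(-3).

g'(y) = -4y - 3.
N(y) = y·g'(y) - g(y) = y·(-4y - 3) - (-2y^2 - 3y + 3) = -2y^2 - 3.
N(-3) = -21.

-21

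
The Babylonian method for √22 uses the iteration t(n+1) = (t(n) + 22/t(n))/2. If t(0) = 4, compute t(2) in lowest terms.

713/152

t(1) = (4 + 22/4)/2 = 19/4.
t(2) = (19/4 + 22/(19/4))/2 = 713/152.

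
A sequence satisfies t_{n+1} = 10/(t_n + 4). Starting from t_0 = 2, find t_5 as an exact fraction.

1405/807

t_1 = 10/(2 + 4) = 5/3.
t_2 = 10/(5/3 + 4) = 30/17.
t_3 = 10/(30/17 + 4) = 85/49.
t_4 = 10/(85/49 + 4) = 490/281.
t_5 = 10/(490/281 + 4) = 1405/807.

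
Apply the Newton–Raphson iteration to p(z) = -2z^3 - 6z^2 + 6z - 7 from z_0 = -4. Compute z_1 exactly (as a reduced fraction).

-167/42

p'(z) = -6z^2 - 12z + 6.
p(-4) = 1, p'(-4) = -42, so z_1 = (-4) - 1/(-42) = -167/42.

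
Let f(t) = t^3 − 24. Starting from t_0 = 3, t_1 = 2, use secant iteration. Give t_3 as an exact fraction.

4650/1603

f(3) = 3, f(2) = −16. t_2 = 2 − (−16)·(2 − 3)/((−16) − 3) = 54/19.
f(2) = −16, f(54/19) = −7152/6859. t_3 = (54/19) − (−7152/6859)·((54/19) − 2)/((−7152/6859) − (−16)) = 4650/1603.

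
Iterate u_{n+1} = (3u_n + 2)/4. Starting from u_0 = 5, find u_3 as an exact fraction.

209/64

u_1 = (3·5 + 2)/4 = 17/4.
u_2 = (3·(17/4) + 2)/4 = 59/16.
u_3 = (3·(59/16) + 2)/4 = 209/64.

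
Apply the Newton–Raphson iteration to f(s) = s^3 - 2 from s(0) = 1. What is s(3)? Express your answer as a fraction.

f'(s) = 3s^2.
f(1) = -1, f'(1) = 3, so s(1) = 1 - (-1)/3 = 4/3.
f(4/3) = 10/27, f'(4/3) = 16/3, so s(2) = (4/3) - (10/27)/(16/3) = 91/72.
f(91/72) = 7075/373248, f'(91/72) = 8281/1728, so s(3) = (91/72) - (7075/373248)/(8281/1728) = 1126819/894348.

1126819/894348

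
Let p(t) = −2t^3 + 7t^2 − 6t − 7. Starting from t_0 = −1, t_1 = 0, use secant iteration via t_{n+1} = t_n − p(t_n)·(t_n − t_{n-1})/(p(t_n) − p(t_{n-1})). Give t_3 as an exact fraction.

−1575/2183

p(−1) = 8, p(0) = −7. t_2 = 0 − (−7)·(0 − (−1))/((−7) − 8) = −7/15.
p(0) = −7, p(−7/15) = −8344/3375. t_3 = (−7/15) − (−8344/3375)·((−7/15) − 0)/((−8344/3375) − (−7)) = −1575/2183.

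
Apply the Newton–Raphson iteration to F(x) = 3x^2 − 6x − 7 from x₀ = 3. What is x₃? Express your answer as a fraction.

F'(x) = 6x − 6.
F(3) = 2, F'(3) = 12, so x₁ = 3 − 2/12 = 17/6.
F(17/6) = 1/12, F'(17/6) = 11, so x₂ = (17/6) − (1/12)/11 = 373/132.
F(373/132) = 1/5808, F'(373/132) = 241/22, so x₃ = (373/132) − (1/5808)/(241/22) = 179785/63624.

179785/63624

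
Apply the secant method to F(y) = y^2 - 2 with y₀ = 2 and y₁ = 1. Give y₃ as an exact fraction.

10/7

F(2) = 2, F(1) = -1. y₂ = 1 - (-1)·(1 - 2)/((-1) - 2) = 4/3.
F(1) = -1, F(4/3) = -2/9. y₃ = (4/3) - (-2/9)·((4/3) - 1)/((-2/9) - (-1)) = 10/7.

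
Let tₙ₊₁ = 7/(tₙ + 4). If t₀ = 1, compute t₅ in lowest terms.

5327/4045

t₁ = 7/(1 + 4) = 7/5.
t₂ = 7/(7/5 + 4) = 35/27.
t₃ = 7/(35/27 + 4) = 189/143.
t₄ = 7/(189/143 + 4) = 1001/761.
t₅ = 7/(1001/761 + 4) = 5327/4045.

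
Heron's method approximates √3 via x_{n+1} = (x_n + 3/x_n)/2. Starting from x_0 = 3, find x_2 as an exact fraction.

7/4

x_1 = (3 + 3/3)/2 = 2.
x_2 = (2 + 3/2)/2 = 7/4.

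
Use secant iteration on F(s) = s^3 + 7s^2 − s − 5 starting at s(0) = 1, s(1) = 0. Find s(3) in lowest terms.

245/221

F(1) = 2, F(0) = −5. s(2) = 0 − (−5)·(0 − 1)/((−5) − 2) = 5/7.
F(0) = −5, F(5/7) = −610/343. s(3) = (5/7) − (−610/343)·((5/7) − 0)/((−610/343) − (−5)) = 245/221.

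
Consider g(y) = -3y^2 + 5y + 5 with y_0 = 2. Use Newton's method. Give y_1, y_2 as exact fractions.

g'(y) = -6y + 5.
g(2) = 3, g'(2) = -7, so y_1 = 2 - 3/(-7) = 17/7.
g(17/7) = -27/49, g'(17/7) = -67/7, so y_2 = (17/7) - (-27/49)/(-67/7) = 1112/469.

y_1 = 17/7, y_2 = 1112/469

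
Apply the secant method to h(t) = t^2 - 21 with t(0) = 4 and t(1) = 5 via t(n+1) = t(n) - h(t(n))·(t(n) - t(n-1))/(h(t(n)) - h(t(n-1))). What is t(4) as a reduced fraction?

4051/884

h(4) = -5, h(5) = 4. t(2) = 5 - 4·(5 - 4)/(4 - (-5)) = 41/9.
h(5) = 4, h(41/9) = -20/81. t(3) = (41/9) - (-20/81)·((41/9) - 5)/((-20/81) - 4) = 197/43.
h(41/9) = -20/81, h(197/43) = -20/1849. t(4) = (197/43) - (-20/1849)·((197/43) - (41/9))/((-20/1849) - (-20/81)) = 4051/884.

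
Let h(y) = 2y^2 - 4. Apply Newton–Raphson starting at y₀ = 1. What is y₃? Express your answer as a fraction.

577/408

h'(y) = 4y.
h(1) = -2, h'(1) = 4, so y₁ = 1 - (-2)/4 = 3/2.
h(3/2) = 1/2, h'(3/2) = 6, so y₂ = (3/2) - (1/2)/6 = 17/12.
h(17/12) = 1/72, h'(17/12) = 17/3, so y₃ = (17/12) - (1/72)/(17/3) = 577/408.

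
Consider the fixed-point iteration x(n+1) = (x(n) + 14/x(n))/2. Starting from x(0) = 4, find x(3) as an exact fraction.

403201/107760

x(1) = (4 + 14/4)/2 = 15/4.
x(2) = (15/4 + 14/(15/4))/2 = 449/120.
x(3) = (449/120 + 14/(449/120))/2 = 403201/107760.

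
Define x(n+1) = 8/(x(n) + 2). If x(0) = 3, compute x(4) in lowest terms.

76/37

x(1) = 8/(3 + 2) = 8/5.
x(2) = 8/(8/5 + 2) = 20/9.
x(3) = 8/(20/9 + 2) = 36/19.
x(4) = 8/(36/19 + 2) = 76/37.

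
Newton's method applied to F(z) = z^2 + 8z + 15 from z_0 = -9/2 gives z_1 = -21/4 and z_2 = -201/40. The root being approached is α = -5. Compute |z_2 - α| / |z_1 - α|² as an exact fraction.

2/5

z_1 - α = -21/4 - (-5) = -21/4 + 5 = -1/4, so |z_1 - α| = 1/4.
z_2 - α = -201/40 - (-5) = -201/40 + 5 = -1/40, so |z_2 - α| = 1/40.
|z_1 - α|² = 1/16.
Ratio = (1/40) / (1/16) = 2/5.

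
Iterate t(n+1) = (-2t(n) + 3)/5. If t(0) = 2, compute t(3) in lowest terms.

41/125

t(1) = (-2·2 + 3)/5 = -1/5.
t(2) = (-2·(-1/5) + 3)/5 = 17/25.
t(3) = (-2·(17/25) + 3)/5 = 41/125.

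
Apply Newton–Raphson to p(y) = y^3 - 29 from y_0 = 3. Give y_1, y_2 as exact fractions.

p'(y) = 3y^2.
p(3) = -2, p'(3) = 27, so y_1 = 3 - (-2)/27 = 83/27.
p(83/27) = 980/19683, p'(83/27) = 6889/243, so y_2 = (83/27) - (980/19683)/(6889/243) = 1714381/558009.

y_1 = 83/27, y_2 = 1714381/558009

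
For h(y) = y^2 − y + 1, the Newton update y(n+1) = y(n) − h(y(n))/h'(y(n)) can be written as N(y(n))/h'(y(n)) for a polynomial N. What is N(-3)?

h'(y) = 2y − 1.
N(y) = y·h'(y) − h(y) = y·(2y − 1) − (y^2 − y + 1) = y^2 − 1.
N(-3) = 8.

8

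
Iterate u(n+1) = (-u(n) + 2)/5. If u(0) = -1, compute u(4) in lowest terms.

u(1) = (-(-1) + 2)/5 = 3/5.
u(2) = (-(3/5) + 2)/5 = 7/25.
u(3) = (-(7/25) + 2)/5 = 43/125.
u(4) = (-(43/125) + 2)/5 = 207/625.

207/625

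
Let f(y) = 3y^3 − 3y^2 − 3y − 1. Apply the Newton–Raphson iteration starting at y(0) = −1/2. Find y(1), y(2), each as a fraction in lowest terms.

y(1) = −2/9, y(2) = −191/297

f'(y) = 9y^2 − 6y − 3.
f(−1/2) = −5/8, f'(−1/2) = 9/4, so y(1) = (−1/2) − (−5/8)/(9/4) = −2/9.
f(−2/9) = −125/243, f'(−2/9) = −11/9, so y(2) = (−2/9) − (−125/243)/(−11/9) = −191/297.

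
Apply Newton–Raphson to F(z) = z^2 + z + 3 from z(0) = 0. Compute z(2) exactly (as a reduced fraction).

-6/5

F'(z) = 2z + 1.
F(0) = 3, F'(0) = 1, so z(1) = 0 - 3/1 = -3.
F(-3) = 9, F'(-3) = -5, so z(2) = (-3) - 9/(-5) = -6/5.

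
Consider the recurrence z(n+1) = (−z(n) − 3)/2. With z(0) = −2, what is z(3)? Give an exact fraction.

−7/8

z(1) = (−(−2) − 3)/2 = −1/2.
z(2) = (−(−1/2) − 3)/2 = −5/4.
z(3) = (−(−5/4) − 3)/2 = −7/8.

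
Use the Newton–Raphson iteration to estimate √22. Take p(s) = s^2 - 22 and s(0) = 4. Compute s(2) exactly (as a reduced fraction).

p'(s) = 2s.
p(4) = -6, p'(4) = 8, so s(1) = 4 - (-6)/8 = 19/4.
p(19/4) = 9/16, p'(19/4) = 19/2, so s(2) = (19/4) - (9/16)/(19/2) = 713/152.

713/152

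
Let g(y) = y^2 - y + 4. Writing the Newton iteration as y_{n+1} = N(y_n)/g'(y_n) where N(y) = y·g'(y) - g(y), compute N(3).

g'(y) = 2y - 1.
N(y) = y·g'(y) - g(y) = y·(2y - 1) - (y^2 - y + 4) = y^2 - 4.
N(3) = 5.

5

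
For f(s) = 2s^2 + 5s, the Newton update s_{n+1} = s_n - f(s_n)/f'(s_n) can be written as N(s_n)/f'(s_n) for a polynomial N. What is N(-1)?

2

f'(s) = 4s + 5.
N(s) = s·f'(s) - f(s) = s·(4s + 5) - (2s^2 + 5s) = 2s^2.
N(-1) = 2.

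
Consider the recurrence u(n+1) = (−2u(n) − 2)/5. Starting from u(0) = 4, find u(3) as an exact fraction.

u(1) = (−2·4 − 2)/5 = −2.
u(2) = (−2·(−2) − 2)/5 = 2/5.
u(3) = (−2·(2/5) − 2)/5 = −14/25.

−14/25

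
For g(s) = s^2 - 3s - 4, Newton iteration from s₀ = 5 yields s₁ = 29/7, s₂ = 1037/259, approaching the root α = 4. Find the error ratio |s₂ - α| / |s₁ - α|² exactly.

7/37

s₁ - α = 29/7 - 4 = 1/7, so |s₁ - α| = 1/7.
s₂ - α = 1037/259 - 4 = 1/259, so |s₂ - α| = 1/259.
|s₁ - α|² = 1/49.
Ratio = (1/259) / (1/49) = 7/37.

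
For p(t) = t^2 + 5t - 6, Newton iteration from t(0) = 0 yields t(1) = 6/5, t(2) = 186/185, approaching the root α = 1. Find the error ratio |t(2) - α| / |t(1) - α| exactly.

t(1) - α = 6/5 - 1 = 1/5, so |t(1) - α| = 1/5.
t(2) - α = 186/185 - 1 = 1/185, so |t(2) - α| = 1/185.
Ratio = (1/185) / (1/5) = 1/37.

1/37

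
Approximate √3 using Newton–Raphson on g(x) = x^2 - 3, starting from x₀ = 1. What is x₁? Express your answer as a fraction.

g'(x) = 2x.
g(1) = -2, g'(1) = 2, so x₁ = 1 - (-2)/2 = 2.

2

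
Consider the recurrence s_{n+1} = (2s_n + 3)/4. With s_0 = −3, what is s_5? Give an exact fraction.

s_1 = (2·(−3) + 3)/4 = −3/4.
s_2 = (2·(−3/4) + 3)/4 = 3/8.
s_3 = (2·(3/8) + 3)/4 = 15/16.
s_4 = (2·(15/16) + 3)/4 = 39/32.
s_5 = (2·(39/32) + 3)/4 = 87/64.

87/64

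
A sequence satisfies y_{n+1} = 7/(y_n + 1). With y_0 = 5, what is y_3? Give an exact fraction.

y_1 = 7/(5 + 1) = 7/6.
y_2 = 7/(7/6 + 1) = 42/13.
y_3 = 7/(42/13 + 1) = 91/55.

91/55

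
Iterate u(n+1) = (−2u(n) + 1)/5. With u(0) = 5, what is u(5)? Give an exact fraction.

u(1) = (−2·5 + 1)/5 = −9/5.
u(2) = (−2·(−9/5) + 1)/5 = 23/25.
u(3) = (−2·(23/25) + 1)/5 = −21/125.
u(4) = (−2·(−21/125) + 1)/5 = 167/625.
u(5) = (−2·(167/625) + 1)/5 = 291/3125.

291/3125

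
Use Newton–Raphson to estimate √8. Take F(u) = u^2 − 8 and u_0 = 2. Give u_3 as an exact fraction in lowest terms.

F'(u) = 2u.
F(2) = −4, F'(2) = 4, so u_1 = 2 − (−4)/4 = 3.
F(3) = 1, F'(3) = 6, so u_2 = 3 − 1/6 = 17/6.
F(17/6) = 1/36, F'(17/6) = 17/3, so u_3 = (17/6) − (1/36)/(17/3) = 577/204.

577/204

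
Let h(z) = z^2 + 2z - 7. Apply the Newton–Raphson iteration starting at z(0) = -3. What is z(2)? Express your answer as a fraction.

-23/6

h'(z) = 2z + 2.
h(-3) = -4, h'(-3) = -4, so z(1) = (-3) - (-4)/(-4) = -4.
h(-4) = 1, h'(-4) = -6, so z(2) = (-4) - 1/(-6) = -23/6.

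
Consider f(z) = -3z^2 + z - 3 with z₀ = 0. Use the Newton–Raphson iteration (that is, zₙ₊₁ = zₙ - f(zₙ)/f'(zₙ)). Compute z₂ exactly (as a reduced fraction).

f'(z) = -6z + 1.
f(0) = -3, f'(0) = 1, so z₁ = 0 - (-3)/1 = 3.
f(3) = -27, f'(3) = -17, so z₂ = 3 - (-27)/(-17) = 24/17.

24/17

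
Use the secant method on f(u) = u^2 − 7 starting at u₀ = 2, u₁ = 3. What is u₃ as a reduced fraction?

f(2) = −3, f(3) = 2. u₂ = 3 − 2·(3 − 2)/(2 − (−3)) = 13/5.
f(3) = 2, f(13/5) = −6/25. u₃ = (13/5) − (−6/25)·((13/5) − 3)/((−6/25) − 2) = 37/14.

37/14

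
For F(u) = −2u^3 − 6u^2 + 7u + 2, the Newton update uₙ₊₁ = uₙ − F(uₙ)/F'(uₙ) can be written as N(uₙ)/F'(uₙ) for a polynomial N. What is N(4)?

−354

F'(u) = −6u^2 − 12u + 7.
N(u) = u·F'(u) − F(u) = u·(−6u^2 − 12u + 7) − (−2u^3 − 6u^2 + 7u + 2) = −4u^3 − 6u^2 − 2.
N(4) = −354.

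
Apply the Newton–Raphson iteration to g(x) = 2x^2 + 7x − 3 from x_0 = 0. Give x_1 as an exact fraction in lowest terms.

3/7

g'(x) = 4x + 7.
g(0) = −3, g'(0) = 7, so x_1 = 0 − (−3)/7 = 3/7.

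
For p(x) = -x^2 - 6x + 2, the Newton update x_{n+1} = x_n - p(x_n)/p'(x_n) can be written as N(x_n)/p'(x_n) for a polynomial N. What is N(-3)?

-11

p'(x) = -2x - 6.
N(x) = x·p'(x) - p(x) = x·(-2x - 6) - (-x^2 - 6x + 2) = -x^2 - 2.
N(-3) = -11.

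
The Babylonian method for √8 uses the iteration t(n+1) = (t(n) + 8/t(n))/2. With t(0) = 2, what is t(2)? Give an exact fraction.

t(1) = (2 + 8/2)/2 = 3.
t(2) = (3 + 8/3)/2 = 17/6.

17/6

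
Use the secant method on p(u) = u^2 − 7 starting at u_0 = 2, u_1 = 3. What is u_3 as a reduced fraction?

37/14

p(2) = −3, p(3) = 2. u_2 = 3 − 2·(3 − 2)/(2 − (−3)) = 13/5.
p(3) = 2, p(13/5) = −6/25. u_3 = (13/5) − (−6/25)·((13/5) − 3)/((−6/25) − 2) = 37/14.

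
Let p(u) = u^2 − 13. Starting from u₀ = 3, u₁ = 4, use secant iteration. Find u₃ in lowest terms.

191/53

p(3) = −4, p(4) = 3. u₂ = 4 − 3·(4 − 3)/(3 − (−4)) = 25/7.
p(4) = 3, p(25/7) = −12/49. u₃ = (25/7) − (−12/49)·((25/7) − 4)/((−12/49) − 3) = 191/53.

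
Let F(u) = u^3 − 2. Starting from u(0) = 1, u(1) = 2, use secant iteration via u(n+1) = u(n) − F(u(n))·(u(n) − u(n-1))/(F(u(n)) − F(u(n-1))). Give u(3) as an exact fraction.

75/62

F(1) = −1, F(2) = 6. u(2) = 2 − 6·(2 − 1)/(6 − (−1)) = 8/7.
F(2) = 6, F(8/7) = −174/343. u(3) = (8/7) − (−174/343)·((8/7) − 2)/((−174/343) − 6) = 75/62.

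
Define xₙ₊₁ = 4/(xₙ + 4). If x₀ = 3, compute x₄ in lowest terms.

x₁ = 4/(3 + 4) = 4/7.
x₂ = 4/(4/7 + 4) = 7/8.
x₃ = 4/(7/8 + 4) = 32/39.
x₄ = 4/(32/39 + 4) = 39/47.

39/47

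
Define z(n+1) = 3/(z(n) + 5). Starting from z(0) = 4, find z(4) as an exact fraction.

267/493

z(1) = 3/(4 + 5) = 1/3.
z(2) = 3/(1/3 + 5) = 9/16.
z(3) = 3/(9/16 + 5) = 48/89.
z(4) = 3/(48/89 + 5) = 267/493.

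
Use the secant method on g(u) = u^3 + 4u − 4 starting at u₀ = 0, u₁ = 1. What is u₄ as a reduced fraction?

828089/976789

g(0) = −4, g(1) = 1. u₂ = 1 − 1·(1 − 0)/(1 − (−4)) = 4/5.
g(1) = 1, g(4/5) = −36/125. u₃ = (4/5) − (−36/125)·((4/5) − 1)/((−36/125) − 1) = 136/161.
g(4/5) = −36/125, g(136/161) = −76644/4173281. u₄ = (136/161) − (−76644/4173281)·((136/161) − (4/5))/((−76644/4173281) − (−36/125)) = 828089/976789.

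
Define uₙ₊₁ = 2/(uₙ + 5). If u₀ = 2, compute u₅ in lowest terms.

2138/5743

u₁ = 2/(2 + 5) = 2/7.
u₂ = 2/(2/7 + 5) = 14/37.
u₃ = 2/(14/37 + 5) = 74/199.
u₄ = 2/(74/199 + 5) = 398/1069.
u₅ = 2/(398/1069 + 5) = 2138/5743.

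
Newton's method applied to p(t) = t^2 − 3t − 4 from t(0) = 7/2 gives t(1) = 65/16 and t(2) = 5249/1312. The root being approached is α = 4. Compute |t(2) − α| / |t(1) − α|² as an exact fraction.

8/41

t(1) − α = 65/16 − 4 = 1/16, so |t(1) − α| = 1/16.
t(2) − α = 5249/1312 − 4 = 1/1312, so |t(2) − α| = 1/1312.
|t(1) − α|² = 1/256.
Ratio = (1/1312) / (1/256) = 8/41.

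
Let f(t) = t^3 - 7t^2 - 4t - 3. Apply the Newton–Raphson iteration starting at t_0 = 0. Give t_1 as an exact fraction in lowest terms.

f'(t) = 3t^2 - 14t - 4.
f(0) = -3, f'(0) = -4, so t_1 = 0 - (-3)/(-4) = -3/4.

-3/4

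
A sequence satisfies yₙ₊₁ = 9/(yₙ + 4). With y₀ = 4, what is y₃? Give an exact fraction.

369/236

y₁ = 9/(4 + 4) = 9/8.
y₂ = 9/(9/8 + 4) = 72/41.
y₃ = 9/(72/41 + 4) = 369/236.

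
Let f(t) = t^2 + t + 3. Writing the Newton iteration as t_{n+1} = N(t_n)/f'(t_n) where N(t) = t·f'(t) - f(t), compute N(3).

f'(t) = 2t + 1.
N(t) = t·f'(t) - f(t) = t·(2t + 1) - (t^2 + t + 3) = t^2 - 3.
N(3) = 6.

6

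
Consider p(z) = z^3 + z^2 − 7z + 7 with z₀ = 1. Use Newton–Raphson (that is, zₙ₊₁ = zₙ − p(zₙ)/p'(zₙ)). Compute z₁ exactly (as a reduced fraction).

2

p'(z) = 3z^2 + 2z − 7.
p(1) = 2, p'(1) = −2, so z₁ = 1 − 2/(−2) = 2.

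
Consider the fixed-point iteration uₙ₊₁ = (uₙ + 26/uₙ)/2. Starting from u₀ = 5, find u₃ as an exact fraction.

54100801/10610040

u₁ = (5 + 26/5)/2 = 51/10.
u₂ = (51/10 + 26/(51/10))/2 = 5201/1020.
u₃ = (5201/1020 + 26/(5201/1020))/2 = 54100801/10610040.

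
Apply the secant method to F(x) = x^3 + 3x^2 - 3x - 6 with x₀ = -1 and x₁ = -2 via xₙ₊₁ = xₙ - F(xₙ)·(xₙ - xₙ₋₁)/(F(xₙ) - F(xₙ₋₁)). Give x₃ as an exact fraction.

-138/119

F(-1) = -1, F(-2) = 4. x₂ = (-2) - 4·((-2) - (-1))/(4 - (-1)) = -6/5.
F(-2) = 4, F(-6/5) = 24/125. x₃ = (-6/5) - (24/125)·((-6/5) - (-2))/((24/125) - 4) = -138/119.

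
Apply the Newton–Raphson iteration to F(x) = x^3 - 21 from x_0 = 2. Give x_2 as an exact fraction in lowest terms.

F'(x) = 3x^2.
F(2) = -13, F'(2) = 12, so x_1 = 2 - (-13)/12 = 37/12.
F(37/12) = 14365/1728, F'(37/12) = 1369/48, so x_2 = (37/12) - (14365/1728)/(1369/48) = 68797/24642.

68797/24642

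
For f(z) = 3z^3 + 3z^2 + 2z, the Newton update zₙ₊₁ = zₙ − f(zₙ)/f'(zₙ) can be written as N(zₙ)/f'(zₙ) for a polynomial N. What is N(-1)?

−3

f'(z) = 9z^2 + 6z + 2.
N(z) = z·f'(z) − f(z) = z·(9z^2 + 6z + 2) − (3z^3 + 3z^2 + 2z) = 6z^3 + 3z^2.
N(-1) = −3.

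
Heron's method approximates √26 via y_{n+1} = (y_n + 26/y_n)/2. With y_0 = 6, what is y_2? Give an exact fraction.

y_1 = (6 + 26/6)/2 = 31/6.
y_2 = (31/6 + 26/(31/6))/2 = 1897/372.

1897/372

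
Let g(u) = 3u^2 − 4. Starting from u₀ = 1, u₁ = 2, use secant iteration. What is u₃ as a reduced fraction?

g(1) = −1, g(2) = 8. u₂ = 2 − 8·(2 − 1)/(8 − (−1)) = 10/9.
g(2) = 8, g(10/9) = −8/27. u₃ = (10/9) − (−8/27)·((10/9) − 2)/((−8/27) − 8) = 8/7.

8/7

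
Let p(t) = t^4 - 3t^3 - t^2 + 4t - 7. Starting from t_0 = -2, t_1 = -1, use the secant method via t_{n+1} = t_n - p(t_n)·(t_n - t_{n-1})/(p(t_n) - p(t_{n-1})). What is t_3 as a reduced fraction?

p(-2) = 21, p(-1) = -8. t_2 = (-1) - (-8)·((-1) - (-2))/((-8) - 21) = -37/29.
p(-1) = -8, p(-37/29) = -3430896/707281. t_3 = (-37/29) - (-3430896/707281)·((-37/29) - (-1))/((-3430896/707281) - (-8)) = -473531/278419.

-473531/278419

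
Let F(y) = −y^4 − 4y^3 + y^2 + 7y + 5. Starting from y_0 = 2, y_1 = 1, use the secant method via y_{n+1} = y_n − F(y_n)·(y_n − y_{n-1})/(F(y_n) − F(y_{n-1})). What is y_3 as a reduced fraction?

F(2) = −25, F(1) = 8. y_2 = 1 − 8·(1 − 2)/(8 − (−25)) = 41/33.
F(1) = 8, F(41/33) = 6150800/1185921. y_3 = (41/33) − (6150800/1185921)·((41/33) − 1)/((6150800/1185921) − 8) = 704567/417071.

704567/417071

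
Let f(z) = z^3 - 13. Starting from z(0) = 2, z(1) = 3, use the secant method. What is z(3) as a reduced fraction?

17593/7549

f(2) = -5, f(3) = 14. z(2) = 3 - 14·(3 - 2)/(14 - (-5)) = 43/19.
f(3) = 14, f(43/19) = -9660/6859. z(3) = (43/19) - (-9660/6859)·((43/19) - 3)/((-9660/6859) - 14) = 17593/7549.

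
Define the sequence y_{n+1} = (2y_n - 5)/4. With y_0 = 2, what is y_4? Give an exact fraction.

-71/32

y_1 = (2·2 - 5)/4 = -1/4.
y_2 = (2·(-1/4) - 5)/4 = -11/8.
y_3 = (2·(-11/8) - 5)/4 = -31/16.
y_4 = (2·(-31/16) - 5)/4 = -71/32.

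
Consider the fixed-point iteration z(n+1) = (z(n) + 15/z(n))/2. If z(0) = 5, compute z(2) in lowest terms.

31/8

z(1) = (5 + 15/5)/2 = 4.
z(2) = (4 + 15/4)/2 = 31/8.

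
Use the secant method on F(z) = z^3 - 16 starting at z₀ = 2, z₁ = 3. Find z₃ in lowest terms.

F(2) = -8, F(3) = 11. z₂ = 3 - 11·(3 - 2)/(11 - (-8)) = 46/19.
F(3) = 11, F(46/19) = -12408/6859. z₃ = (46/19) - (-12408/6859)·((46/19) - 3)/((-12408/6859) - 11) = 19990/7987.

19990/7987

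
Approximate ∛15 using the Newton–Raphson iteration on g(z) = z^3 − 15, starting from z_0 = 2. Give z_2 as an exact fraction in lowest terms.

g'(z) = 3z^2.
g(2) = −7, g'(2) = 12, so z_1 = 2 − (−7)/12 = 31/12.
g(31/12) = 3871/1728, g'(31/12) = 961/48, so z_2 = (31/12) − (3871/1728)/(961/48) = 42751/17298.

42751/17298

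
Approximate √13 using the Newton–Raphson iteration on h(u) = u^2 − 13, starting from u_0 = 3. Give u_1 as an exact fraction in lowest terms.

h'(u) = 2u.
h(3) = −4, h'(3) = 6, so u_1 = 3 − (−4)/6 = 11/3.

11/3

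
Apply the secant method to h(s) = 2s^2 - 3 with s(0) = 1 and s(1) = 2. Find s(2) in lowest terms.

h(1) = -1, h(2) = 5. s(2) = 2 - 5·(2 - 1)/(5 - (-1)) = 7/6.

7/6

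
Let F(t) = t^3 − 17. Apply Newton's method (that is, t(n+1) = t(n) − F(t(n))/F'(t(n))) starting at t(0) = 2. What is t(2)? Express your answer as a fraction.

625/242

F'(t) = 3t^2.
F(2) = −9, F'(2) = 12, so t(1) = 2 − (−9)/12 = 11/4.
F(11/4) = 243/64, F'(11/4) = 363/16, so t(2) = (11/4) − (243/64)/(363/16) = 625/242.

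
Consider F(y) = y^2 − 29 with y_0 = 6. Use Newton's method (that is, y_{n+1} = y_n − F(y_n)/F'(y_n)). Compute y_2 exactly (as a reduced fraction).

8401/1560

F'(y) = 2y.
F(6) = 7, F'(6) = 12, so y_1 = 6 − 7/12 = 65/12.
F(65/12) = 49/144, F'(65/12) = 65/6, so y_2 = (65/12) − (49/144)/(65/6) = 8401/1560.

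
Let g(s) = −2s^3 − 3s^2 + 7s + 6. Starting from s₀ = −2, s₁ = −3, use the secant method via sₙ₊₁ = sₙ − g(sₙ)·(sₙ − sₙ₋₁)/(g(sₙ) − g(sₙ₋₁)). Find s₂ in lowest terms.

g(−2) = −4, g(−3) = 12. s₂ = (−3) − 12·((−3) − (−2))/(12 − (−4)) = −9/4.

−9/4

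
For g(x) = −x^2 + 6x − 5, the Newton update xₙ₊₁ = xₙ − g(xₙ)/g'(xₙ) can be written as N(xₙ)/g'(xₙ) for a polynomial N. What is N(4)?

−11

g'(x) = −2x + 6.
N(x) = x·g'(x) − g(x) = x·(−2x + 6) − (−x^2 + 6x − 5) = −x^2 + 5.
N(4) = −11.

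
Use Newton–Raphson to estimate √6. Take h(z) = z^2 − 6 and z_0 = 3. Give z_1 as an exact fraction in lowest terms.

h'(z) = 2z.
h(3) = 3, h'(3) = 6, so z_1 = 3 − 3/6 = 5/2.

5/2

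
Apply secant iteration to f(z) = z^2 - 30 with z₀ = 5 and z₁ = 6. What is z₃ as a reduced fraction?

115/21

f(5) = -5, f(6) = 6. z₂ = 6 - 6·(6 - 5)/(6 - (-5)) = 60/11.
f(6) = 6, f(60/11) = -30/121. z₃ = (60/11) - (-30/121)·((60/11) - 6)/((-30/121) - 6) = 115/21.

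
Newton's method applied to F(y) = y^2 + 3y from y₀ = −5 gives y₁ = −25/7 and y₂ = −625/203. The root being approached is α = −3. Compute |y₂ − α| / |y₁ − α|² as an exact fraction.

y₁ − α = −25/7 − (−3) = −25/7 + 3 = −4/7, so |y₁ − α| = 4/7.
y₂ − α = −625/203 − (−3) = −625/203 + 3 = −16/203, so |y₂ − α| = 16/203.
|y₁ − α|² = 16/49.
Ratio = (16/203) / (16/49) = 7/29.

7/29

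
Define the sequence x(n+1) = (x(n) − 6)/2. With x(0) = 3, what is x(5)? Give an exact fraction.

−183/32

x(1) = (3 − 6)/2 = −3/2.
x(2) = ((−3/2) − 6)/2 = −15/4.
x(3) = ((−15/4) − 6)/2 = −39/8.
x(4) = ((−39/8) − 6)/2 = −87/16.
x(5) = ((−87/16) − 6)/2 = −183/32.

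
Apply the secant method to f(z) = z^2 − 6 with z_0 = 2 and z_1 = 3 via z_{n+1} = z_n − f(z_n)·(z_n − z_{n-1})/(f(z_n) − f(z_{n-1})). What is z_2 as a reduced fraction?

12/5

f(2) = −2, f(3) = 3. z_2 = 3 − 3·(3 − 2)/(3 − (−2)) = 12/5.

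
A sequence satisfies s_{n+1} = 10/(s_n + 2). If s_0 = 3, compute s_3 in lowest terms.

s_1 = 10/(3 + 2) = 2.
s_2 = 10/(2 + 2) = 5/2.
s_3 = 10/(5/2 + 2) = 20/9.

20/9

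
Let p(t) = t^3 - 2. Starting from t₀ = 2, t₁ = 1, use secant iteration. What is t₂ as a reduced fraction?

p(2) = 6, p(1) = -1. t₂ = 1 - (-1)·(1 - 2)/((-1) - 6) = 8/7.

8/7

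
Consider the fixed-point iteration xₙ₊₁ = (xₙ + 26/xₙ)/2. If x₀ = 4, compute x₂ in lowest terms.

x₁ = (4 + 26/4)/2 = 21/4.
x₂ = (21/4 + 26/(21/4))/2 = 857/168.

857/168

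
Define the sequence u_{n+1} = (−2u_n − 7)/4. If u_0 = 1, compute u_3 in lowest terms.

−23/16

u_1 = (−2·1 − 7)/4 = −9/4.
u_2 = (−2·(−9/4) − 7)/4 = −5/8.
u_3 = (−2·(−5/8) − 7)/4 = −23/16.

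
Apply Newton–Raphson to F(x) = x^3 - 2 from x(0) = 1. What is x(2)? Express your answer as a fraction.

91/72

F'(x) = 3x^2.
F(1) = -1, F'(1) = 3, so x(1) = 1 - (-1)/3 = 4/3.
F(4/3) = 10/27, F'(4/3) = 16/3, so x(2) = (4/3) - (10/27)/(16/3) = 91/72.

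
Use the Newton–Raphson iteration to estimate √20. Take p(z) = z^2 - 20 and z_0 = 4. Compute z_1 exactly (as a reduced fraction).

9/2

p'(z) = 2z.
p(4) = -4, p'(4) = 8, so z_1 = 4 - (-4)/8 = 9/2.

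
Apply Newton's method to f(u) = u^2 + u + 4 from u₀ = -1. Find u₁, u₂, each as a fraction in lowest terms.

u₁ = 3, u₂ = 5/7

f'(u) = 2u + 1.
f(-1) = 4, f'(-1) = -1, so u₁ = (-1) - 4/(-1) = 3.
f(3) = 16, f'(3) = 7, so u₂ = 3 - 16/7 = 5/7.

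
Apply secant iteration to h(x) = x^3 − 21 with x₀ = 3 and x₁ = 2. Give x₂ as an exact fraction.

h(3) = 6, h(2) = −13. x₂ = 2 − (−13)·(2 − 3)/((−13) − 6) = 51/19.

51/19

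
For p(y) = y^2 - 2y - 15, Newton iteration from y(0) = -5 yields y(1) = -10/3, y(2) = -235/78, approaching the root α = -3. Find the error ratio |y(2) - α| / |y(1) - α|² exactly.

y(1) - α = -10/3 - (-3) = -10/3 + 3 = -1/3, so |y(1) - α| = 1/3.
y(2) - α = -235/78 - (-3) = -235/78 + 3 = -1/78, so |y(2) - α| = 1/78.
|y(1) - α|² = 1/9.
Ratio = (1/78) / (1/9) = 3/26.

3/26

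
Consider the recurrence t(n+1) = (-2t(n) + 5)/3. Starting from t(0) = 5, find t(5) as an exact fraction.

115/243

t(1) = (-2·5 + 5)/3 = -5/3.
t(2) = (-2·(-5/3) + 5)/3 = 25/9.
t(3) = (-2·(25/9) + 5)/3 = -5/27.
t(4) = (-2·(-5/27) + 5)/3 = 145/81.
t(5) = (-2·(145/81) + 5)/3 = 115/243.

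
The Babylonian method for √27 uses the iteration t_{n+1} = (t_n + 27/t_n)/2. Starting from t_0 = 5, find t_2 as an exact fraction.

t_1 = (5 + 27/5)/2 = 26/5.
t_2 = (26/5 + 27/(26/5))/2 = 1351/260.

1351/260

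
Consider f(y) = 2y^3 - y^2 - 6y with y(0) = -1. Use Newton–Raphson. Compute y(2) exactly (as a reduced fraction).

-275/146

f'(y) = 6y^2 - 2y - 6.
f(-1) = 3, f'(-1) = 2, so y(1) = (-1) - 3/2 = -5/2.
f(-5/2) = -45/2, f'(-5/2) = 73/2, so y(2) = (-5/2) - (-45/2)/(73/2) = -275/146.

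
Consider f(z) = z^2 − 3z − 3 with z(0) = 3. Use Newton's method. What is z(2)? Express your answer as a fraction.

19/5

f'(z) = 2z − 3.
f(3) = −3, f'(3) = 3, so z(1) = 3 − (−3)/3 = 4.
f(4) = 1, f'(4) = 5, so z(2) = 4 − 1/5 = 19/5.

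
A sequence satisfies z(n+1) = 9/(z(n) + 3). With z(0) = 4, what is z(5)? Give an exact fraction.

81/44

z(1) = 9/(4 + 3) = 9/7.
z(2) = 9/(9/7 + 3) = 21/10.
z(3) = 9/(21/10 + 3) = 30/17.
z(4) = 9/(30/17 + 3) = 17/9.
z(5) = 9/(17/9 + 3) = 81/44.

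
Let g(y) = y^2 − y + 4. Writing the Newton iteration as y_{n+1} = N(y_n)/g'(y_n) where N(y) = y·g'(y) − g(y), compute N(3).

5

g'(y) = 2y − 1.
N(y) = y·g'(y) − g(y) = y·(2y − 1) − (y^2 − y + 4) = y^2 − 4.
N(3) = 5.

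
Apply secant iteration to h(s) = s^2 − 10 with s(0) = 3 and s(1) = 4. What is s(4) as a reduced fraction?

h(3) = −1, h(4) = 6. s(2) = 4 − 6·(4 − 3)/(6 − (−1)) = 22/7.
h(4) = 6, h(22/7) = −6/49. s(3) = (22/7) − (−6/49)·((22/7) − 4)/((−6/49) − 6) = 79/25.
h(22/7) = −6/49, h(79/25) = −9/625. s(4) = (79/25) − (−9/625)·((79/25) − (22/7))/((−9/625) − (−6/49)) = 3488/1103.

3488/1103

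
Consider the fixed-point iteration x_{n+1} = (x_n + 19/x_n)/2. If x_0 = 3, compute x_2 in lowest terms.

x_1 = (3 + 19/3)/2 = 14/3.
x_2 = (14/3 + 19/(14/3))/2 = 367/84.

367/84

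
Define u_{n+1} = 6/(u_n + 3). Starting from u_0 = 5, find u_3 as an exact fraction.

u_1 = 6/(5 + 3) = 3/4.
u_2 = 6/(3/4 + 3) = 8/5.
u_3 = 6/(8/5 + 3) = 30/23.

30/23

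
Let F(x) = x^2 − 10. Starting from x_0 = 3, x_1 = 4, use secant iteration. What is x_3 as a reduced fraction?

79/25

F(3) = −1, F(4) = 6. x_2 = 4 − 6·(4 − 3)/(6 − (−1)) = 22/7.
F(4) = 6, F(22/7) = −6/49. x_3 = (22/7) − (−6/49)·((22/7) − 4)/((−6/49) − 6) = 79/25.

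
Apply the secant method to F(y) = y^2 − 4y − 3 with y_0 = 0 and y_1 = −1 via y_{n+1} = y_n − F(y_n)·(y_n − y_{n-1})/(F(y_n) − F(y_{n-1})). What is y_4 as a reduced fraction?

F(0) = −3, F(−1) = 2. y_2 = (−1) − 2·((−1) − 0)/(2 − (−3)) = −3/5.
F(−1) = 2, F(−3/5) = −6/25. y_3 = (−3/5) − (−6/25)·((−3/5) − (−1))/((−6/25) − 2) = −9/14.
F(−3/5) = −6/25, F(−9/14) = −3/196. y_4 = (−9/14) − (−3/196)·((−9/14) − (−3/5))/((−3/196) − (−6/25)) = −237/367.

−237/367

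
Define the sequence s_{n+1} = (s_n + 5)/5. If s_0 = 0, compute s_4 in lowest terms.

156/125

s_1 = (0 + 5)/5 = 1.
s_2 = (1 + 5)/5 = 6/5.
s_3 = ((6/5) + 5)/5 = 31/25.
s_4 = ((31/25) + 5)/5 = 156/125.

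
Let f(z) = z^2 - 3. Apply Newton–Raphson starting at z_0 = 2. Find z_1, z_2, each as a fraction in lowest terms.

f'(z) = 2z.
f(2) = 1, f'(2) = 4, so z_1 = 2 - 1/4 = 7/4.
f(7/4) = 1/16, f'(7/4) = 7/2, so z_2 = (7/4) - (1/16)/(7/2) = 97/56.

z_1 = 7/4, z_2 = 97/56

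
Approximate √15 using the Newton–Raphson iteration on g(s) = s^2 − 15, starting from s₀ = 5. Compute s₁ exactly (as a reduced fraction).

4

g'(s) = 2s.
g(5) = 10, g'(5) = 10, so s₁ = 5 − 10/10 = 4.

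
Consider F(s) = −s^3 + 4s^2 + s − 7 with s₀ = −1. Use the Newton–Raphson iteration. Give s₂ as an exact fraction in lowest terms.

−9077/7235

F'(s) = −3s^2 + 8s + 1.
F(−1) = −3, F'(−1) = −10, so s₁ = (−1) − (−3)/(−10) = −13/10.
F(−13/10) = 657/1000, F'(−13/10) = −1447/100, so s₂ = (−13/10) − (657/1000)/(−1447/100) = −9077/7235.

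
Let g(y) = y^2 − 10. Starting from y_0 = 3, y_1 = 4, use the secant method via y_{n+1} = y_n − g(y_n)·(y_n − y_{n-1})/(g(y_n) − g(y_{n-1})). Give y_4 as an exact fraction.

3488/1103

g(3) = −1, g(4) = 6. y_2 = 4 − 6·(4 − 3)/(6 − (−1)) = 22/7.
g(4) = 6, g(22/7) = −6/49. y_3 = (22/7) − (−6/49)·((22/7) − 4)/((−6/49) − 6) = 79/25.
g(22/7) = −6/49, g(79/25) = −9/625. y_4 = (79/25) − (−9/625)·((79/25) − (22/7))/((−9/625) − (−6/49)) = 3488/1103.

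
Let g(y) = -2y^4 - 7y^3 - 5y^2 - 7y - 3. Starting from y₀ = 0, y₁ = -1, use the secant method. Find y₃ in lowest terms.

-645/1331

g(0) = -3, g(-1) = 4. y₂ = (-1) - 4·((-1) - 0)/(4 - (-3)) = -3/7.
g(-1) = 4, g(-3/7) = -1044/2401. y₃ = (-3/7) - (-1044/2401)·((-3/7) - (-1))/((-1044/2401) - 4) = -645/1331.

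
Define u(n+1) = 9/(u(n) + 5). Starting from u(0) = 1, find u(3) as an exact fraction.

u(1) = 9/(1 + 5) = 3/2.
u(2) = 9/(3/2 + 5) = 18/13.
u(3) = 9/(18/13 + 5) = 117/83.

117/83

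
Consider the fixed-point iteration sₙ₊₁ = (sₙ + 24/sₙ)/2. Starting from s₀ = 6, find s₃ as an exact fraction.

4801/980

s₁ = (6 + 24/6)/2 = 5.
s₂ = (5 + 24/5)/2 = 49/10.
s₃ = (49/10 + 24/(49/10))/2 = 4801/980.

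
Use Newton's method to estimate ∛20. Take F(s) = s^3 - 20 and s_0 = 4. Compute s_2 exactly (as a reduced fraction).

67933/24642

F'(s) = 3s^2.
F(4) = 44, F'(4) = 48, so s_1 = 4 - 44/48 = 37/12.
F(37/12) = 16093/1728, F'(37/12) = 1369/48, so s_2 = (37/12) - (16093/1728)/(1369/48) = 67933/24642.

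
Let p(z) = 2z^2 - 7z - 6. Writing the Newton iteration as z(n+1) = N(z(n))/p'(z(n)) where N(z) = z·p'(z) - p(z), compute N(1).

p'(z) = 4z - 7.
N(z) = z·p'(z) - p(z) = z·(4z - 7) - (2z^2 - 7z - 6) = 2z^2 + 6.
N(1) = 8.

8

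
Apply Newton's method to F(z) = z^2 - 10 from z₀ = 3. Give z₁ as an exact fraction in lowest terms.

19/6

F'(z) = 2z.
F(3) = -1, F'(3) = 6, so z₁ = 3 - (-1)/6 = 19/6.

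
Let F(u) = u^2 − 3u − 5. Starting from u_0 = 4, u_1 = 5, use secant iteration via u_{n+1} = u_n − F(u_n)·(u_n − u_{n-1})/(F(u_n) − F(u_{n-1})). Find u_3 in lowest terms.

155/37

F(4) = −1, F(5) = 5. u_2 = 5 − 5·(5 − 4)/(5 − (−1)) = 25/6.
F(5) = 5, F(25/6) = −5/36. u_3 = (25/6) − (−5/36)·((25/6) − 5)/((−5/36) − 5) = 155/37.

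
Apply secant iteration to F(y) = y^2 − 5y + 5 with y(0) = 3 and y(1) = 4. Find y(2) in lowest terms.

7/2

F(3) = −1, F(4) = 1. y(2) = 4 − 1·(4 − 3)/(1 − (−1)) = 7/2.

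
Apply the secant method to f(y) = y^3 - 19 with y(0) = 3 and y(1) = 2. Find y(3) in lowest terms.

15385/5707

f(3) = 8, f(2) = -11. y(2) = 2 - (-11)·(2 - 3)/((-11) - 8) = 49/19.
f(2) = -11, f(49/19) = -12672/6859. y(3) = (49/19) - (-12672/6859)·((49/19) - 2)/((-12672/6859) - (-11)) = 15385/5707.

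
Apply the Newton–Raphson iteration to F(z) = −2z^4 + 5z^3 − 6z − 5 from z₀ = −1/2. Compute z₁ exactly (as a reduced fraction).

−27/10

F'(z) = −8z^3 + 15z^2 − 6.
F(−1/2) = −11/4, F'(−1/2) = −5/4, so z₁ = (−1/2) − (−11/4)/(−5/4) = −27/10.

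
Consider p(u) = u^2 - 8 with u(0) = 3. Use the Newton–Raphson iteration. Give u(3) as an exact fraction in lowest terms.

665857/235416

p'(u) = 2u.
p(3) = 1, p'(3) = 6, so u(1) = 3 - 1/6 = 17/6.
p(17/6) = 1/36, p'(17/6) = 17/3, so u(2) = (17/6) - (1/36)/(17/3) = 577/204.
p(577/204) = 1/41616, p'(577/204) = 577/102, so u(3) = (577/204) - (1/41616)/(577/102) = 665857/235416.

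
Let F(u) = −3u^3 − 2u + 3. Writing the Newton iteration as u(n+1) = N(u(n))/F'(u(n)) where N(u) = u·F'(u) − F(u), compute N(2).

−51

F'(u) = −9u^2 − 2.
N(u) = u·F'(u) − F(u) = u·(−9u^2 − 2) − (−3u^3 − 2u + 3) = −6u^3 − 3.
N(2) = −51.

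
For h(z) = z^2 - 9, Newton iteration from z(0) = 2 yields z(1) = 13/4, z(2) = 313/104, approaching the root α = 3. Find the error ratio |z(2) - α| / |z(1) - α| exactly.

1/26

z(1) - α = 13/4 - 3 = 1/4, so |z(1) - α| = 1/4.
z(2) - α = 313/104 - 3 = 1/104, so |z(2) - α| = 1/104.
Ratio = (1/104) / (1/4) = 1/26.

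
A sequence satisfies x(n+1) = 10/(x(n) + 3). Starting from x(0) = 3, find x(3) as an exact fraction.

35/18

x(1) = 10/(3 + 3) = 5/3.
x(2) = 10/(5/3 + 3) = 15/7.
x(3) = 10/(15/7 + 3) = 35/18.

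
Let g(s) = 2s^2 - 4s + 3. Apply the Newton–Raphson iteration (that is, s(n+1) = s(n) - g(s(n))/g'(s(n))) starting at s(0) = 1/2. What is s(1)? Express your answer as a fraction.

g'(s) = 4s - 4.
g(1/2) = 3/2, g'(1/2) = -2, so s(1) = (1/2) - (3/2)/(-2) = 5/4.

5/4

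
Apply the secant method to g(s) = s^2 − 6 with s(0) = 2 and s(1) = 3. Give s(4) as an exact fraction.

g(2) = −2, g(3) = 3. s(2) = 3 − 3·(3 − 2)/(3 − (−2)) = 12/5.
g(3) = 3, g(12/5) = −6/25. s(3) = (12/5) − (−6/25)·((12/5) − 3)/((−6/25) − 3) = 22/9.
g(12/5) = −6/25, g(22/9) = −2/81. s(4) = (22/9) − (−2/81)·((22/9) − (12/5))/((−2/81) − (−6/25)) = 267/109.

267/109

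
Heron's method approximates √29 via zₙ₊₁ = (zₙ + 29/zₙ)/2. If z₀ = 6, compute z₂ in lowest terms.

z₁ = (6 + 29/6)/2 = 65/12.
z₂ = (65/12 + 29/(65/12))/2 = 8401/1560.

8401/1560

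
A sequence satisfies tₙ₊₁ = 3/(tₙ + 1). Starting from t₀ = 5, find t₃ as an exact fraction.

1

t₁ = 3/(5 + 1) = 1/2.
t₂ = 3/(1/2 + 1) = 2.
t₃ = 3/(2 + 1) = 1.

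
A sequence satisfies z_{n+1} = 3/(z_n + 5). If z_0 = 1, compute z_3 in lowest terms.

33/61

z_1 = 3/(1 + 5) = 1/2.
z_2 = 3/(1/2 + 5) = 6/11.
z_3 = 3/(6/11 + 5) = 33/61.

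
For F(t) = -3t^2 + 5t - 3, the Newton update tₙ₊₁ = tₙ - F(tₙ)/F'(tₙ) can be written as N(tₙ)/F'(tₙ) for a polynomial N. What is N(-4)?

-45

F'(t) = -6t + 5.
N(t) = t·F'(t) - F(t) = t·(-6t + 5) - (-3t^2 + 5t - 3) = -3t^2 + 3.
N(-4) = -45.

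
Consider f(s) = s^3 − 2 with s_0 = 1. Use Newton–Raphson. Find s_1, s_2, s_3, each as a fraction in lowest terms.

s_1 = 4/3, s_2 = 91/72, s_3 = 1126819/894348

f'(s) = 3s^2.
f(1) = −1, f'(1) = 3, so s_1 = 1 − (−1)/3 = 4/3.
f(4/3) = 10/27, f'(4/3) = 16/3, so s_2 = (4/3) − (10/27)/(16/3) = 91/72.
f(91/72) = 7075/373248, f'(91/72) = 8281/1728, so s_3 = (91/72) − (7075/373248)/(8281/1728) = 1126819/894348.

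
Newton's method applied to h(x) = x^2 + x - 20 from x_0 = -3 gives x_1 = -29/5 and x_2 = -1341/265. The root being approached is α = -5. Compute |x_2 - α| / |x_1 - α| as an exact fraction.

x_1 - α = -29/5 - (-5) = -29/5 + 5 = -4/5, so |x_1 - α| = 4/5.
x_2 - α = -1341/265 - (-5) = -1341/265 + 5 = -16/265, so |x_2 - α| = 16/265.
Ratio = (16/265) / (4/5) = 4/53.

4/53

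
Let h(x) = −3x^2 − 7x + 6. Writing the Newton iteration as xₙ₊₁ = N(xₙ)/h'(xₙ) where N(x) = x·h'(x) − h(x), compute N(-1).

−9

h'(x) = −6x − 7.
N(x) = x·h'(x) − h(x) = x·(−6x − 7) − (−3x^2 − 7x + 6) = −3x^2 − 6.
N(-1) = −9.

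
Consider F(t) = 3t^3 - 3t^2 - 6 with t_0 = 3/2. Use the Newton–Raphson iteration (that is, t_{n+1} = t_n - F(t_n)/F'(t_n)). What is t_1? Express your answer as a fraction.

F'(t) = 9t^2 - 6t.
F(3/2) = -21/8, F'(3/2) = 45/4, so t_1 = (3/2) - (-21/8)/(45/4) = 26/15.

26/15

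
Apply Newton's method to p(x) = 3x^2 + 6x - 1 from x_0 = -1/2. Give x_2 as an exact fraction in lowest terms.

97/456

p'(x) = 6x + 6.
p(-1/2) = -13/4, p'(-1/2) = 3, so x_1 = (-1/2) - (-13/4)/3 = 7/12.
p(7/12) = 169/48, p'(7/12) = 19/2, so x_2 = (7/12) - (169/48)/(19/2) = 97/456.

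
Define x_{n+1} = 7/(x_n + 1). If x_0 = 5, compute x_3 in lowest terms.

x_1 = 7/(5 + 1) = 7/6.
x_2 = 7/(7/6 + 1) = 42/13.
x_3 = 7/(42/13 + 1) = 91/55.

91/55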